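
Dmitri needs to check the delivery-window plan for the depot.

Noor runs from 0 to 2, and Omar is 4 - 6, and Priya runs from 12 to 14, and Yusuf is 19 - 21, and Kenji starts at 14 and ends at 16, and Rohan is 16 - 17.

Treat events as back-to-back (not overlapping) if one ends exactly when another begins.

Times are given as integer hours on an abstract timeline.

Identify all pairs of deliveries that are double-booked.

no conflicts

Check each pair: they overlap iff neither finishes before the other starts.
Sorted by start: Noor, Omar, Priya, Kenji, Rohan, Yusuf.
Omar starts after Noor ends, so Noor has no further overlaps.
Priya starts after Omar ends, so Omar has no further overlaps.
Kenji starts exactly when Priya ends (back-to-back, no overlap), so Priya has no further overlaps.
Rohan starts exactly when Kenji ends (back-to-back, no overlap), so Kenji has no further overlaps.
Yusuf starts after Rohan ends.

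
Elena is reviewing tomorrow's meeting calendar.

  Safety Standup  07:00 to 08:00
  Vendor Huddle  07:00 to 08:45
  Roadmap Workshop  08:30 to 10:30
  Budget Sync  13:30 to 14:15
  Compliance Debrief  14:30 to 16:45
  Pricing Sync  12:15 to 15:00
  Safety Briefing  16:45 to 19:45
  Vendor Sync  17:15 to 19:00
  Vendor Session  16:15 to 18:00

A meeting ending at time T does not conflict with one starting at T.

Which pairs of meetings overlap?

Budget Sync & Pricing Sync, Compliance Debrief & Pricing Sync, Compliance Debrief & Vendor Session, Roadmap Workshop & Vendor Huddle, Safety Briefing & Vendor Session, Safety Briefing & Vendor Sync, Safety Standup & Vendor Huddle, Vendor Session & Vendor Sync

Check each pair: they overlap iff neither finishes before the other starts.
Sorted by start: Safety Standup, Vendor Huddle, Roadmap Workshop, Pricing Sync, Budget Sync, Compliance Debrief, Vendor Session, Safety Briefing, Vendor Sync.
Vendor Huddle starts before Safety Standup ends → Safety Standup and Vendor Huddle overlap.
Roadmap Workshop starts after Safety Standup ends, so Safety Standup has no further overlaps.
Roadmap Workshop starts before Vendor Huddle ends → Vendor Huddle and Roadmap Workshop overlap.
Pricing Sync starts after Vendor Huddle ends, so Vendor Huddle has no further overlaps.
Pricing Sync starts after Roadmap Workshop ends, so Roadmap Workshop has no further overlaps.
Budget Sync starts before Pricing Sync ends → Pricing Sync and Budget Sync overlap.
Compliance Debrief starts before Pricing Sync ends → Pricing Sync and Compliance Debrief overlap.
Vendor Session starts after Pricing Sync ends, so Pricing Sync has no further overlaps.
Compliance Debrief starts after Budget Sync ends, so Budget Sync has no further overlaps.
Vendor Session starts before Compliance Debrief ends → Compliance Debrief and Vendor Session overlap.
Safety Briefing starts exactly when Compliance Debrief ends (back-to-back, no overlap), so Compliance Debrief has no further overlaps.
Safety Briefing starts before Vendor Session ends → Vendor Session and Safety Briefing overlap.
Vendor Sync starts before Vendor Session ends → Vendor Session and Vendor Sync overlap.
Vendor Sync starts before Safety Briefing ends → Safety Briefing and Vendor Sync overlap.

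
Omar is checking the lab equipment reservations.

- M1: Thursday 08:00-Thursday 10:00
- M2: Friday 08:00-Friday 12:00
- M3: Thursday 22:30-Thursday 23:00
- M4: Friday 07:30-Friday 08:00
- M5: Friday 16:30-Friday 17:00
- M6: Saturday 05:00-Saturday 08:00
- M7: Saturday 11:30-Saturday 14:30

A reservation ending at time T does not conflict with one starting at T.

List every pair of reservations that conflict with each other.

Sorted by start: M1, M3, M4, M2, M5, M6, M7.
M3 starts after M1 ends, so M1 has no further overlaps.
M4 starts after M3 ends, so M3 has no further overlaps.
M2 starts exactly when M4 ends (back-to-back, no overlap), so M4 has no further overlaps.
M5 starts after M2 ends, so M2 has no further overlaps.
M6 starts after M5 ends, so M5 has no further overlaps.
M7 starts after M6 ends.

none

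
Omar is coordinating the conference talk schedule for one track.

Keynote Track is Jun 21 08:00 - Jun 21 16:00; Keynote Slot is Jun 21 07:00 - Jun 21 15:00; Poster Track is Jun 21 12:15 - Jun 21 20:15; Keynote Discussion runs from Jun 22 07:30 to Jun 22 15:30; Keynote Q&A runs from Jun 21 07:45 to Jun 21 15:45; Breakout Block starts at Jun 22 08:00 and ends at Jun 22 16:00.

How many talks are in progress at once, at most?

4

Walk through starts and ends in time order (an end at T is processed before a start at T):
Jun 21 07:00 start Keynote Slot → 1
Jun 21 07:45 start Keynote Q&A → 2
Jun 21 08:00 start Keynote Track → 3
Jun 21 12:15 start Poster Track → 4
Jun 21 15:00 end Keynote Slot → 3
Jun 21 15:45 end Keynote Q&A → 2
Jun 21 16:00 end Keynote Track → 1
Jun 21 20:15 end Poster Track → 0
Jun 22 07:30 start Keynote Discussion → 1
Jun 22 08:00 start Breakout Block → 2
Jun 22 15:30 end Keynote Discussion → 1
Jun 22 16:00 end Breakout Block → 0
Peak is 4, at Jun 21 12:15 (Keynote Q&A, Keynote Slot, Keynote Track, Poster Track).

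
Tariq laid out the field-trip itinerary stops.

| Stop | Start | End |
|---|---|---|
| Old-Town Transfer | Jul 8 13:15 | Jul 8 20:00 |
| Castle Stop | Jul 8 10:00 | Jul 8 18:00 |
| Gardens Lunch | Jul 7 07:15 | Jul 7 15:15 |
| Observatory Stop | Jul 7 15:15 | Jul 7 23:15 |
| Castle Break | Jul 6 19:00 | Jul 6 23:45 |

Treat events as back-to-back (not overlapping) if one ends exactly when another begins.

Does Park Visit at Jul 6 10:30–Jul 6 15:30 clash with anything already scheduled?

No — it doesn't clash with anything

Castle Break: starts Jul 6 19:00 at or after Park Visit ends Jul 6 15:30 → clear.
Gardens Lunch: starts Jul 7 07:15 at or after Park Visit ends Jul 6 15:30 → clear.
Observatory Stop: starts Jul 7 15:15 at or after Park Visit ends Jul 6 15:30 → clear.
Castle Stop: starts Jul 8 10:00 at or after Park Visit ends Jul 6 15:30 → clear.
Old-Town Transfer: starts Jul 8 13:15 at or after Park Visit ends Jul 6 15:30 → clear.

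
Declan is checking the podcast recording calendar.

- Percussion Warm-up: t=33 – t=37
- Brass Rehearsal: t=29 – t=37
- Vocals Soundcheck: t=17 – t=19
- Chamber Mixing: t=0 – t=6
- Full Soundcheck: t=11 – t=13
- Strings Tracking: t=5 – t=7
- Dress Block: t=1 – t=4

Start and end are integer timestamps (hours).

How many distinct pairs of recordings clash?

3

Two intervals overlap when each starts before the other ends.
Sorted by start: Chamber Mixing, Dress Block, Strings Tracking, Full Soundcheck, Vocals Soundcheck, Brass Rehearsal, Percussion Warm-up.
Dress Block starts before Chamber Mixing ends → Chamber Mixing and Dress Block overlap.
Strings Tracking starts before Chamber Mixing ends → Chamber Mixing and Strings Tracking overlap.
Full Soundcheck starts after Chamber Mixing ends, so nothing later overlaps Chamber Mixing either.
Strings Tracking starts after Dress Block ends, so nothing later overlaps Dress Block either.
Full Soundcheck starts after Strings Tracking ends, so nothing later overlaps Strings Tracking either.
Vocals Soundcheck starts after Full Soundcheck ends, so nothing later overlaps Full Soundcheck either.
Brass Rehearsal starts after Vocals Soundcheck ends, so nothing later overlaps Vocals Soundcheck either.
Percussion Warm-up starts before Brass Rehearsal ends → Brass Rehearsal and Percussion Warm-up overlap.
Overlapping pairs: Brass Rehearsal & Percussion Warm-up, Chamber Mixing & Dress Block, Chamber Mixing & Strings Tracking — 3 in total.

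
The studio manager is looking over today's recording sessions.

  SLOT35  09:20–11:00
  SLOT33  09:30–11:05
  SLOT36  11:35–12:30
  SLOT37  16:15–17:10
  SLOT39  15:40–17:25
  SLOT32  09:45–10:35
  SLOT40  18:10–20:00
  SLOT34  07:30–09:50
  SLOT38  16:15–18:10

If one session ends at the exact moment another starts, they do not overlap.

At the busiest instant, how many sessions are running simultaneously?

Sweep the timeline, counting +1 at each start and −1 at each end (ends before starts at a tie):
07:30 start SLOT34 → 1
09:20 start SLOT35 → 2
09:30 start SLOT33 → 3
09:45 start SLOT32 → 4
09:50 end SLOT34 → 3
10:35 end SLOT32 → 2
11:00 end SLOT35 → 1
11:05 end SLOT33 → 0
11:35 start SLOT36 → 1
12:30 end SLOT36 → 0
15:40 start SLOT39 → 1
16:15 start SLOT37 → 2
16:15 start SLOT38 → 3
17:10 end SLOT37 → 2
17:25 end SLOT39 → 1
18:10 end SLOT38 → 0
18:10 start SLOT40 → 1
20:00 end SLOT40 → 0
Peak is 4, at 09:45 (SLOT32, SLOT33, SLOT34, SLOT35).

4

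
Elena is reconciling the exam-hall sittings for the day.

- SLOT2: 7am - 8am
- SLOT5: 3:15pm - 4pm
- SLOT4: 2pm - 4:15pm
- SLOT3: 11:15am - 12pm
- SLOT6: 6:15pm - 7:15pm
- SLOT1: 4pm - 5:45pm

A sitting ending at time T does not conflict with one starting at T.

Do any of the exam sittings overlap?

Check each pair: they overlap iff neither finishes before the other starts.
Sorted by start: SLOT2, SLOT3, SLOT4, SLOT5, SLOT1, SLOT6.
SLOT3 starts after SLOT2 ends; SLOT2 is clear from here.
SLOT4 starts after SLOT3 ends; SLOT3 is clear from here.
SLOT5 starts before SLOT4 ends → SLOT4 and SLOT5 overlap.
That's a conflict, so the schedule is not conflict-free.

Yes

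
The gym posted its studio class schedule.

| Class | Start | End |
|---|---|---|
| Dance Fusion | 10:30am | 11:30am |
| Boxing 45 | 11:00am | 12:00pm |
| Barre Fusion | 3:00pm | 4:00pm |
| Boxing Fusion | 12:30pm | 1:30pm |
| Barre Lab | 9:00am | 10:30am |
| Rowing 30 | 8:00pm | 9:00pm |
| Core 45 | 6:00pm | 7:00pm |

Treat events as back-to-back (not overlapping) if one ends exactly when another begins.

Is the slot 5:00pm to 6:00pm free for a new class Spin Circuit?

Yes — the slot is free

Barre Lab: ends 10:30am at or before Spin Circuit starts 5:00pm → clear.
Dance Fusion: ends 11:30am at or before Spin Circuit starts 5:00pm → clear.
Boxing 45: ends 12:00pm at or before Spin Circuit starts 5:00pm → clear.
Boxing Fusion: ends 1:30pm at or before Spin Circuit starts 5:00pm → clear.
Barre Fusion: ends 4:00pm at or before Spin Circuit starts 5:00pm → clear.
Core 45: starts 6:00pm at or after Spin Circuit ends 6:00pm → clear.
Rowing 30: starts 8:00pm at or after Spin Circuit ends 6:00pm → clear.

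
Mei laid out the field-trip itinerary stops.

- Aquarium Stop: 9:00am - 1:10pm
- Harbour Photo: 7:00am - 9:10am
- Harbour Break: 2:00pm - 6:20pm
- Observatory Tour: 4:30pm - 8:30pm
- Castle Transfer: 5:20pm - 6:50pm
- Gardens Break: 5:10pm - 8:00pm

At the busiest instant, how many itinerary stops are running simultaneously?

Sort all start/end points and keep a running count:
7:00am start Harbour Photo → 1
9:00am start Aquarium Stop → 2
9:10am end Harbour Photo → 1
1:10pm end Aquarium Stop → 0
2:00pm start Harbour Break → 1
4:30pm start Observatory Tour → 2
5:10pm start Gardens Break → 3
5:20pm start Castle Transfer → 4
6:20pm end Harbour Break → 3
6:50pm end Castle Transfer → 2
8:00pm end Gardens Break → 1
8:30pm end Observatory Tour → 0
Peak is 4, at 5:20pm (Castle Transfer, Gardens Break, Harbour Break, Observatory Tour).

4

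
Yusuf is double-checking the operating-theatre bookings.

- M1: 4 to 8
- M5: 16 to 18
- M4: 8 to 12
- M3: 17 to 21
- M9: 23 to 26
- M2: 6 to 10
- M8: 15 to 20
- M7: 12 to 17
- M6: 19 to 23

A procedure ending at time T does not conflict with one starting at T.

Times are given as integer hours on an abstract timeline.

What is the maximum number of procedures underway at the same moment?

3

Sort all start/end points and keep a running count:
4 start M1 → 1
6 start M2 → 2
8 end M1 → 1
8 start M4 → 2
10 end M2 → 1
12 end M4 → 0
12 start M7 → 1
15 start M8 → 2
16 start M5 → 3
17 end M7 → 2
17 start M3 → 3
18 end M5 → 2
19 start M6 → 3
20 end M8 → 2
21 end M3 → 1
23 end M6 → 0
23 start M9 → 1
26 end M9 → 0
Peak is 3, at 16 (M5, M7, M8).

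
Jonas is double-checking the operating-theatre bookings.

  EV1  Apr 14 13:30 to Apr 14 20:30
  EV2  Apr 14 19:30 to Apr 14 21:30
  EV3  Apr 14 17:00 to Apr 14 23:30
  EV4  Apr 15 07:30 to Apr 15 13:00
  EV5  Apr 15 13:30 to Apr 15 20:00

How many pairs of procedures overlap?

Check each pair: they overlap iff neither finishes before the other starts.
Sorted by start: EV1, EV3, EV2, EV4, EV5.
EV3 starts before EV1 ends → EV1 and EV3 overlap.
EV2 starts before EV1 ends → EV1 and EV2 overlap.
EV4 starts after EV1 ends, so EV1 has no further overlaps.
EV2 starts before EV3 ends → EV3 and EV2 overlap.
EV4 starts after EV3 ends, so EV3 has no further overlaps.
EV4 starts after EV2 ends, so EV2 has no further overlaps.
EV5 starts after EV4 ends.
Overlapping pairs: EV1 & EV2, EV1 & EV3, EV2 & EV3 — 3 in total.

3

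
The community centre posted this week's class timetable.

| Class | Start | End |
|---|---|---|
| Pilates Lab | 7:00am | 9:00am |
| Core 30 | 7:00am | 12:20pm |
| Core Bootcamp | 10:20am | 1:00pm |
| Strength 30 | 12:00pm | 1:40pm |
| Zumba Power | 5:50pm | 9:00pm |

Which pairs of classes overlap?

Check each pair: they overlap iff neither finishes before the other starts.
Sorted by start: Pilates Lab, Core 30, Core Bootcamp, Strength 30, Zumba Power.
Core 30 starts before Pilates Lab ends → Pilates Lab and Core 30 overlap.
Core Bootcamp starts after Pilates Lab ends — done with Pilates Lab.
Core Bootcamp starts before Core 30 ends → Core 30 and Core Bootcamp overlap.
Strength 30 starts before Core 30 ends → Core 30 and Strength 30 overlap.
Zumba Power starts after Core 30 ends.
Strength 30 starts before Core Bootcamp ends → Core Bootcamp and Strength 30 overlap.
Zumba Power starts after Core Bootcamp ends.
Zumba Power starts after Strength 30 ends.

Core 30 & Core Bootcamp, Core 30 & Pilates Lab, Core 30 & Strength 30, Core Bootcamp & Strength 30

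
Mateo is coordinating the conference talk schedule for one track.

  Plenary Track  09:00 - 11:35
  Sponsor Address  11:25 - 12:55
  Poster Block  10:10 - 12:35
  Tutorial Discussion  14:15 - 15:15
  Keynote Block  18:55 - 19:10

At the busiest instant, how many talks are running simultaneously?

Walk through starts and ends in time order (an end at T is processed before a start at T):
09:00 start Plenary Track → 1
10:10 start Poster Block → 2
11:25 start Sponsor Address → 3
11:35 end Plenary Track → 2
12:35 end Poster Block → 1
12:55 end Sponsor Address → 0
14:15 start Tutorial Discussion → 1
15:15 end Tutorial Discussion → 0
18:55 start Keynote Block → 1
19:10 end Keynote Block → 0
Peak is 3, at 11:25 (Plenary Track, Poster Block, Sponsor Address).

3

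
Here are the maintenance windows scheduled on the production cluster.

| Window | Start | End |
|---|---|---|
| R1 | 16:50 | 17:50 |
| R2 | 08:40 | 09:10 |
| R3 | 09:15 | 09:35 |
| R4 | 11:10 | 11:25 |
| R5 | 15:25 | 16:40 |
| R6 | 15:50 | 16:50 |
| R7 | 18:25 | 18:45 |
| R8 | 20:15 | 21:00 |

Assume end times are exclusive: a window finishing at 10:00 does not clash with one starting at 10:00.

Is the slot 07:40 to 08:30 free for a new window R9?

Yes — the slot is free

R2: starts 08:40 at or after R9 ends 08:30 → clear.
R3: starts 09:15 at or after R9 ends 08:30 → clear.
R4: starts 11:10 at or after R9 ends 08:30 → clear.
R5: starts 15:25 at or after R9 ends 08:30 → clear.
R6: starts 15:50 at or after R9 ends 08:30 → clear.
R1: starts 16:50 at or after R9 ends 08:30 → clear.
R7: starts 18:25 at or after R9 ends 08:30 → clear.
R8: starts 20:15 at or after R9 ends 08:30 → clear.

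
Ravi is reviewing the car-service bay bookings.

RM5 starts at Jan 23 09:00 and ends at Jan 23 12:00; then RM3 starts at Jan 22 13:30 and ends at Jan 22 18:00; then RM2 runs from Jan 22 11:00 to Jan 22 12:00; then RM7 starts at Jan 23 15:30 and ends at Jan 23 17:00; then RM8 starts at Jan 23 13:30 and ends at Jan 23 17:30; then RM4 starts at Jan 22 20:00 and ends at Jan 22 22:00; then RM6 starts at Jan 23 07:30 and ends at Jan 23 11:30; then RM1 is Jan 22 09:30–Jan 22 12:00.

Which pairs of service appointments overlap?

RM1 & RM2, RM5 & RM6, RM7 & RM8

Sorted by start: RM1, RM2, RM3, RM4, RM6, RM5, RM8, RM7.
RM2 starts before RM1 ends → RM1 and RM2 overlap.
RM3 starts after RM1 ends, so nothing later overlaps RM1 either.
RM3 starts after RM2 ends, so nothing later overlaps RM2 either.
RM4 starts after RM3 ends, so nothing later overlaps RM3 either.
RM6 starts after RM4 ends, so nothing later overlaps RM4 either.
RM5 starts before RM6 ends → RM6 and RM5 overlap.
RM8 starts after RM6 ends, so nothing later overlaps RM6 either.
RM8 starts after RM5 ends, so nothing later overlaps RM5 either.
RM7 starts before RM8 ends → RM8 and RM7 overlap.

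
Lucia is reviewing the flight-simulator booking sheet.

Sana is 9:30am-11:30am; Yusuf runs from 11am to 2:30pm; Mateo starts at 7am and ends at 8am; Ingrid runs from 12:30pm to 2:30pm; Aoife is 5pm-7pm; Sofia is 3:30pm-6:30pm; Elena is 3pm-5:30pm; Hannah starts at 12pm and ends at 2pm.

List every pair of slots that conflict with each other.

Aoife & Elena, Aoife & Sofia, Elena & Sofia, Hannah & Ingrid, Hannah & Yusuf, Ingrid & Yusuf, Sana & Yusuf

Sorted by start: Mateo, Sana, Yusuf, Hannah, Ingrid, Elena, Sofia, Aoife.
Sana starts after Mateo ends — done with Mateo.
Yusuf starts before Sana ends → Sana and Yusuf overlap.
Hannah starts after Sana ends — done with Sana.
Hannah starts before Yusuf ends → Yusuf and Hannah overlap.
Ingrid starts before Yusuf ends → Yusuf and Ingrid overlap.
Elena starts after Yusuf ends — done with Yusuf.
Ingrid starts before Hannah ends → Hannah and Ingrid overlap.
Elena starts after Hannah ends — done with Hannah.
Elena starts after Ingrid ends — done with Ingrid.
Sofia starts before Elena ends → Elena and Sofia overlap.
Aoife starts before Elena ends → Elena and Aoife overlap.
Aoife starts before Sofia ends → Sofia and Aoife overlap.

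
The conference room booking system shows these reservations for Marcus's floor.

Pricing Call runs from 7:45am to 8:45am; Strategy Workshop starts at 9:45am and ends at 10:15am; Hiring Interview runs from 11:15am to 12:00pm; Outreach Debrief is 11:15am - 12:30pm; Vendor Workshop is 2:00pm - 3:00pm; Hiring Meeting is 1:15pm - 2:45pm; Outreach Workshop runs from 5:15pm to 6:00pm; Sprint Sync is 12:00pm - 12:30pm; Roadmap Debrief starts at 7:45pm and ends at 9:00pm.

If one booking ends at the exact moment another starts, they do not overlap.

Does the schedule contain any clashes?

Sorted by start: Pricing Call, Strategy Workshop, Hiring Interview, Outreach Debrief, Sprint Sync, Hiring Meeting, Vendor Workshop, Outreach Workshop, Roadmap Debrief.
Strategy Workshop starts after Pricing Call ends, so Pricing Call has no further overlaps.
Hiring Interview starts after Strategy Workshop ends, so Strategy Workshop has no further overlaps.
Outreach Debrief starts before Hiring Interview ends → Hiring Interview and Outreach Debrief overlap.
That's a conflict, so the schedule is not conflict-free.

Yes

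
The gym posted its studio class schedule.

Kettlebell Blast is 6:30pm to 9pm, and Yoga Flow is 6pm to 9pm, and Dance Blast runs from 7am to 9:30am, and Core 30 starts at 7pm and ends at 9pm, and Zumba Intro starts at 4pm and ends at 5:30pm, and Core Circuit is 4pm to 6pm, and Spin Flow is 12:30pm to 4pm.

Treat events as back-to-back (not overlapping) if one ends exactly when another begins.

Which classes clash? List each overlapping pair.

Core 30 & Kettlebell Blast, Core 30 & Yoga Flow, Core Circuit & Zumba Intro, Kettlebell Blast & Yoga Flow

Sorted by start: Dance Blast, Spin Flow, Core Circuit, Zumba Intro, Yoga Flow, Kettlebell Blast, Core 30.
Spin Flow starts after Dance Blast ends, so Dance Blast has no further overlaps.
Core Circuit starts exactly when Spin Flow ends (back-to-back, no overlap), so Spin Flow has no further overlaps.
Zumba Intro starts before Core Circuit ends → Core Circuit and Zumba Intro overlap.
Yoga Flow starts exactly when Core Circuit ends (back-to-back, no overlap), so Core Circuit has no further overlaps.
Yoga Flow starts after Zumba Intro ends, so Zumba Intro has no further overlaps.
Kettlebell Blast starts before Yoga Flow ends → Yoga Flow and Kettlebell Blast overlap.
Core 30 starts before Yoga Flow ends → Yoga Flow and Core 30 overlap.
Core 30 starts before Kettlebell Blast ends → Kettlebell Blast and Core 30 overlap.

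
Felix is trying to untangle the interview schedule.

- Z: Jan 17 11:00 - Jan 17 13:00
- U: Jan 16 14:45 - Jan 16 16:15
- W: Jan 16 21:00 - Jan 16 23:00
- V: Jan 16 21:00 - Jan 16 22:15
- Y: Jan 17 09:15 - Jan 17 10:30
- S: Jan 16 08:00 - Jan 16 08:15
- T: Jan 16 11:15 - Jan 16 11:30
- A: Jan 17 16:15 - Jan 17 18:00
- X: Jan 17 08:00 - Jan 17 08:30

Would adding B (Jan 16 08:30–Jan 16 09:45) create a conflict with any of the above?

S: ends Jan 16 08:15 at or before B starts Jan 16 08:30 → clear.
T: starts Jan 16 11:15 at or after B ends Jan 16 09:45 → clear.
U: starts Jan 16 14:45 at or after B ends Jan 16 09:45 → clear.
V: starts Jan 16 21:00 at or after B ends Jan 16 09:45 → clear.
W: starts Jan 16 21:00 at or after B ends Jan 16 09:45 → clear.
X: starts Jan 17 08:00 at or after B ends Jan 16 09:45 → clear.
Y: starts Jan 17 09:15 at or after B ends Jan 16 09:45 → clear.
Z: starts Jan 17 11:00 at or after B ends Jan 16 09:45 → clear.
A: starts Jan 17 16:15 at or after B ends Jan 16 09:45 → clear.

No — it doesn't clash with anything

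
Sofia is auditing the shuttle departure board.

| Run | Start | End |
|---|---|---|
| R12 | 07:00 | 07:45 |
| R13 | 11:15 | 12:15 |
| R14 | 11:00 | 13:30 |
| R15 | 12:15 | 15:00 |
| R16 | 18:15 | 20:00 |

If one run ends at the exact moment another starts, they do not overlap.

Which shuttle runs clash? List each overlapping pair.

R13 & R14, R14 & R15

Sorted by start: R12, R14, R13, R15, R16.
R14 starts after R12 ends, so nothing later overlaps R12 either.
R13 starts before R14 ends → R14 and R13 overlap.
R15 starts before R14 ends → R14 and R15 overlap.
R16 starts after R14 ends.
R15 starts exactly when R13 ends (back-to-back, no overlap), so nothing later overlaps R13 either.
R16 starts after R15 ends.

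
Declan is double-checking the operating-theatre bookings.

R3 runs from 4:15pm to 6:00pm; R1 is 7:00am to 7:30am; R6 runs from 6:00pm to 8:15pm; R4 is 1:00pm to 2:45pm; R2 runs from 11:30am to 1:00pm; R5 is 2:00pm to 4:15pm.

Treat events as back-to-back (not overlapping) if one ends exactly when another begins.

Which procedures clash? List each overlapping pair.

Two intervals overlap when each starts before the other ends.
Sorted by start: R1, R2, R4, R5, R3, R6.
R2 starts after R1 ends; R1 is clear from here.
R4 starts exactly when R2 ends (back-to-back, no overlap); R2 is clear from here.
R5 starts before R4 ends → R4 and R5 overlap.
R3 starts after R4 ends; R4 is clear from here.
R3 starts exactly when R5 ends (back-to-back, no overlap); R5 is clear from here.
R6 starts exactly when R3 ends (back-to-back, no overlap).

R4 & R5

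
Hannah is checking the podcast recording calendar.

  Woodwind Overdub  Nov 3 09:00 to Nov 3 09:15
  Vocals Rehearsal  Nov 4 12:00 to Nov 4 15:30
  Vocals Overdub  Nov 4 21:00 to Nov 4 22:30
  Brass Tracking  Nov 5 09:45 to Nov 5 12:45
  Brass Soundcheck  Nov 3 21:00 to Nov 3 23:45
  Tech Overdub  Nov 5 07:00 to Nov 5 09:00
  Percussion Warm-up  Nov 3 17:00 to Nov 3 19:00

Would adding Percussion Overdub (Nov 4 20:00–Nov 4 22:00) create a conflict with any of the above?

Yes — it overlaps Vocals Overdub

Woodwind Overdub: ends Nov 3 09:15 at or before Percussion Overdub starts Nov 4 20:00 → clear.
Percussion Warm-up: ends Nov 3 19:00 at or before Percussion Overdub starts Nov 4 20:00 → clear.
Brass Soundcheck: ends Nov 3 23:45 at or before Percussion Overdub starts Nov 4 20:00 → clear.
Vocals Rehearsal: ends Nov 4 15:30 at or before Percussion Overdub starts Nov 4 20:00 → clear.
Vocals Overdub: starts Nov 4 21:00 before Percussion Overdub ends Nov 4 22:00, and ends Nov 4 22:30 after Percussion Overdub starts Nov 4 20:00 → overlap.
Tech Overdub: starts Nov 5 07:00 at or after Percussion Overdub ends Nov 4 22:00 → clear.
Brass Tracking: starts Nov 5 09:45 at or after Percussion Overdub ends Nov 4 22:00 → clear.
Percussion Overdub overlaps Vocals Overdub.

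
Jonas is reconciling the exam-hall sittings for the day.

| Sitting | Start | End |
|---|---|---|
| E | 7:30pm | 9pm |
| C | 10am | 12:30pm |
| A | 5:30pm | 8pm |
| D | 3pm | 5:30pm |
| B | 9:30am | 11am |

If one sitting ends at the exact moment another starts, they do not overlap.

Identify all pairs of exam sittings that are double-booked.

Check each pair: they overlap iff neither finishes before the other starts.
Sorted by start: B, C, D, A, E.
C starts before B ends → B and C overlap.
D starts after B ends; B is clear from here.
D starts after C ends; C is clear from here.
A starts exactly when D ends (back-to-back, no overlap); D is clear from here.
E starts before A ends → A and E overlap.

A & E, B & C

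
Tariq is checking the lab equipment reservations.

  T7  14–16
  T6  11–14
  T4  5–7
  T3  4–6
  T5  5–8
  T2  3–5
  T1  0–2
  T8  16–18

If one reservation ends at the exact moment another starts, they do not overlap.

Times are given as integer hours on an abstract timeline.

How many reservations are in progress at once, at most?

3

Sort all start/end points and keep a running count:
0 start T1 → 1
2 end T1 → 0
3 start T2 → 1
4 start T3 → 2
5 end T2 → 1
5 start T4 → 2
5 start T5 → 3
6 end T3 → 2
7 end T4 → 1
8 end T5 → 0
11 start T6 → 1
14 end T6 → 0
14 start T7 → 1
16 end T7 → 0
16 start T8 → 1
18 end T8 → 0
Peak is 3, at 5 (T3, T4, T5).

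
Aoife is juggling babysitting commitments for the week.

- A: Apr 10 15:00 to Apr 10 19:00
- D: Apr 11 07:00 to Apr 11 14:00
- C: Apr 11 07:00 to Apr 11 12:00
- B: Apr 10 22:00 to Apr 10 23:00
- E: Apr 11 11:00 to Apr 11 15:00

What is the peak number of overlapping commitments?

Sweep the timeline, counting +1 at each start and −1 at each end (ends before starts at a tie):
Apr 10 15:00 start A → 1
Apr 10 19:00 end A → 0
Apr 10 22:00 start B → 1
Apr 10 23:00 end B → 0
Apr 11 07:00 start C → 1
Apr 11 07:00 start D → 2
Apr 11 11:00 start E → 3
Apr 11 12:00 end C → 2
Apr 11 14:00 end D → 1
Apr 11 15:00 end E → 0
Peak is 3, at Apr 11 11:00 (C, D, E).

3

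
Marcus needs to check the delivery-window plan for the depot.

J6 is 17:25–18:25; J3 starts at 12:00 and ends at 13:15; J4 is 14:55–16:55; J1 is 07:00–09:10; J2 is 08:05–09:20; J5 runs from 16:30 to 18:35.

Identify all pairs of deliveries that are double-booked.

J1 & J2, J4 & J5, J5 & J6

Check each pair: they overlap iff neither finishes before the other starts.
Sorted by start: J1, J2, J3, J4, J5, J6.
J2 starts before J1 ends → J1 and J2 overlap.
J3 starts after J1 ends — done with J1.
J3 starts after J2 ends — done with J2.
J4 starts after J3 ends — done with J3.
J5 starts before J4 ends → J4 and J5 overlap.
J6 starts after J4 ends.
J6 starts before J5 ends → J5 and J6 overlap.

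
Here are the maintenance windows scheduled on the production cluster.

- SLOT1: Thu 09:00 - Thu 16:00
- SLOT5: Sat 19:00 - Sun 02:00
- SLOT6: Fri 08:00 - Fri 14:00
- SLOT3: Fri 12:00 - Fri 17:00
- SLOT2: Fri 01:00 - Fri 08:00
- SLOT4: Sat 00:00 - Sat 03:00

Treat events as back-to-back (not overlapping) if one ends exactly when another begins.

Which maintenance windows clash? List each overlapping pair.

Sorted by start: SLOT1, SLOT2, SLOT6, SLOT3, SLOT4, SLOT5.
SLOT2 starts after SLOT1 ends, so nothing later overlaps SLOT1 either.
SLOT6 starts exactly when SLOT2 ends (back-to-back, no overlap), so nothing later overlaps SLOT2 either.
SLOT3 starts before SLOT6 ends → SLOT6 and SLOT3 overlap.
SLOT4 starts after SLOT6 ends, so nothing later overlaps SLOT6 either.
SLOT4 starts after SLOT3 ends, so nothing later overlaps SLOT3 either.
SLOT5 starts after SLOT4 ends.

SLOT3 & SLOT6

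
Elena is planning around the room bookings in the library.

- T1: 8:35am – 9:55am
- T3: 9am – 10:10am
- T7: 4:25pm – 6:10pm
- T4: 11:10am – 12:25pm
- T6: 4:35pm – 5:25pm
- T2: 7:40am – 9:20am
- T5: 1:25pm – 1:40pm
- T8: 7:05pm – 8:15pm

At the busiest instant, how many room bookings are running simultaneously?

3

Sort all start/end points and keep a running count:
7:40am start T2 → 1
8:35am start T1 → 2
9am start T3 → 3
9:20am end T2 → 2
9:55am end T1 → 1
10:10am end T3 → 0
11:10am start T4 → 1
12:25pm end T4 → 0
1:25pm start T5 → 1
1:40pm end T5 → 0
4:25pm start T7 → 1
4:35pm start T6 → 2
5:25pm end T6 → 1
6:10pm end T7 → 0
7:05pm start T8 → 1
8:15pm end T8 → 0
Peak is 3, at 9am (T1, T2, T3).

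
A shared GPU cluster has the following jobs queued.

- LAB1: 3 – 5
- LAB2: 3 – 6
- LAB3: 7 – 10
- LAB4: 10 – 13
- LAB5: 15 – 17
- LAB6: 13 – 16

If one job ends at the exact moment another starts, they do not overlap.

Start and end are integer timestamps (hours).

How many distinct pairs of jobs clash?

2

Check each pair: they overlap iff neither finishes before the other starts.
Sorted by start: LAB1, LAB2, LAB3, LAB4, LAB6, LAB5.
LAB2 starts before LAB1 ends → LAB1 and LAB2 overlap.
LAB3 starts after LAB1 ends; LAB1 is clear from here.
LAB3 starts after LAB2 ends; LAB2 is clear from here.
LAB4 starts exactly when LAB3 ends (back-to-back, no overlap); LAB3 is clear from here.
LAB6 starts exactly when LAB4 ends (back-to-back, no overlap); LAB4 is clear from here.
LAB5 starts before LAB6 ends → LAB6 and LAB5 overlap.
Overlapping pairs: LAB1 & LAB2, LAB5 & LAB6 — 2 in total.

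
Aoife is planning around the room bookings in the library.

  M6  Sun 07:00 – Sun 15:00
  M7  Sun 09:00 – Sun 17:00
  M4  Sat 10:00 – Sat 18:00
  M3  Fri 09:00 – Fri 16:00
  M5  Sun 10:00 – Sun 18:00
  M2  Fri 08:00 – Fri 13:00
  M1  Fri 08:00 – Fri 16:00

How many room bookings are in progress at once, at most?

3

Walk through starts and ends in time order (an end at T is processed before a start at T):
Fri 08:00 start M1 → 1
Fri 08:00 start M2 → 2
Fri 09:00 start M3 → 3
Fri 13:00 end M2 → 2
Fri 16:00 end M1 → 1
Fri 16:00 end M3 → 0
Sat 10:00 start M4 → 1
Sat 18:00 end M4 → 0
Sun 07:00 start M6 → 1
Sun 09:00 start M7 → 2
Sun 10:00 start M5 → 3
Sun 15:00 end M6 → 2
Sun 17:00 end M7 → 1
Sun 18:00 end M5 → 0
Peak is 3, at Fri 09:00 (M1, M2, M3).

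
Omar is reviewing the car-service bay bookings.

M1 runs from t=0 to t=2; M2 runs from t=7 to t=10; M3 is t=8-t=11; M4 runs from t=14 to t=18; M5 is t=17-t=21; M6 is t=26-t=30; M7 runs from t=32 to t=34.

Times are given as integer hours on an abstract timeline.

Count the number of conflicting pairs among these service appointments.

Sorted by start: M1, M2, M3, M4, M5, M6, M7.
M2 starts after M1 ends, so nothing later overlaps M1 either.
M3 starts before M2 ends → M2 and M3 overlap.
M4 starts after M2 ends, so nothing later overlaps M2 either.
M4 starts after M3 ends, so nothing later overlaps M3 either.
M5 starts before M4 ends → M4 and M5 overlap.
M6 starts after M4 ends, so nothing later overlaps M4 either.
M6 starts after M5 ends, so nothing later overlaps M5 either.
M7 starts after M6 ends.
Overlapping pairs: M2 & M3, M4 & M5 — 2 in total.

2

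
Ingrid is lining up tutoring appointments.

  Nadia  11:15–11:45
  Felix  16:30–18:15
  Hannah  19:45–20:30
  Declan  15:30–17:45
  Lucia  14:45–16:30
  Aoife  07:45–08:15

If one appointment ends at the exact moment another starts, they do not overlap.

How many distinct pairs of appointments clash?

Sorted by start: Aoife, Nadia, Lucia, Declan, Felix, Hannah.
Nadia starts after Aoife ends, so Aoife has no further overlaps.
Lucia starts after Nadia ends, so Nadia has no further overlaps.
Declan starts before Lucia ends → Lucia and Declan overlap.
Felix starts exactly when Lucia ends (back-to-back, no overlap), so Lucia has no further overlaps.
Felix starts before Declan ends → Declan and Felix overlap.
Hannah starts after Declan ends.
Hannah starts after Felix ends.
Overlapping pairs: Declan & Felix, Declan & Lucia — 2 in total.

2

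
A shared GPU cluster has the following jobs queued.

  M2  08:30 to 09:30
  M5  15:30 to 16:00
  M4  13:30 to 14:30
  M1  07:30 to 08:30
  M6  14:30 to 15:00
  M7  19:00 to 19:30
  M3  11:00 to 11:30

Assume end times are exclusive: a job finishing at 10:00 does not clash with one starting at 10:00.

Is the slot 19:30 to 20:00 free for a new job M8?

M1: ends 08:30 at or before M8 starts 19:30 → clear.
M2: ends 09:30 at or before M8 starts 19:30 → clear.
M3: ends 11:30 at or before M8 starts 19:30 → clear.
M4: ends 14:30 at or before M8 starts 19:30 → clear.
M6: ends 15:00 at or before M8 starts 19:30 → clear.
M5: ends 16:00 at or before M8 starts 19:30 → clear.
M7: ends 19:30 at or before M8 starts 19:30 → clear.

Yes — the slot is free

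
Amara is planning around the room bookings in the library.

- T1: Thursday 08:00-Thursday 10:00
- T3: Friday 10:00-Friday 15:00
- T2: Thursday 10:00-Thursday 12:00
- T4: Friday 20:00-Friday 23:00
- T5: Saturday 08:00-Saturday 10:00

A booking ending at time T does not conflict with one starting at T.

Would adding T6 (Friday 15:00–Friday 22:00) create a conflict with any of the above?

Yes — it overlaps T4

T1: ends Thursday 10:00 at or before T6 starts Friday 15:00 → clear.
T2: ends Thursday 12:00 at or before T6 starts Friday 15:00 → clear.
T3: ends Friday 15:00 at or before T6 starts Friday 15:00 → clear.
T4: starts Friday 20:00 before T6 ends Friday 22:00, and ends Friday 23:00 after T6 starts Friday 15:00 → overlap.
T5: starts Saturday 08:00 at or after T6 ends Friday 22:00 → clear.
T6 overlaps T4.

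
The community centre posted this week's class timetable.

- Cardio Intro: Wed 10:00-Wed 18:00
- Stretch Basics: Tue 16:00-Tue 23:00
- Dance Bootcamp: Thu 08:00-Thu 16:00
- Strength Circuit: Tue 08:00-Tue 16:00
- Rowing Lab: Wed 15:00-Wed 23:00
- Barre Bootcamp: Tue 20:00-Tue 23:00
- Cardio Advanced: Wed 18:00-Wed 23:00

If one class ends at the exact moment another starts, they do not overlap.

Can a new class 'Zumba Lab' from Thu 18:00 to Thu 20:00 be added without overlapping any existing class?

Strength Circuit: ends Tue 16:00 at or before Zumba Lab starts Thu 18:00 → clear.
Stretch Basics: ends Tue 23:00 at or before Zumba Lab starts Thu 18:00 → clear.
Barre Bootcamp: ends Tue 23:00 at or before Zumba Lab starts Thu 18:00 → clear.
Cardio Intro: ends Wed 18:00 at or before Zumba Lab starts Thu 18:00 → clear.
Rowing Lab: ends Wed 23:00 at or before Zumba Lab starts Thu 18:00 → clear.
Cardio Advanced: ends Wed 23:00 at or before Zumba Lab starts Thu 18:00 → clear.
Dance Bootcamp: ends Thu 16:00 at or before Zumba Lab starts Thu 18:00 → clear.

Yes — the slot is free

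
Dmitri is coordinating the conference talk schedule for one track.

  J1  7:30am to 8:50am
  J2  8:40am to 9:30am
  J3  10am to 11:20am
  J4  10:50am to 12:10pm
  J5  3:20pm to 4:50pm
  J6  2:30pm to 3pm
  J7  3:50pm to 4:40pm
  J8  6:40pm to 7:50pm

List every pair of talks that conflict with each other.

J1 & J2, J3 & J4, J5 & J7

Two intervals overlap when each starts before the other ends.
Sorted by start: J1, J2, J3, J4, J6, J5, J7, J8.
J2 starts before J1 ends → J1 and J2 overlap.
J3 starts after J1 ends, so J1 has no further overlaps.
J3 starts after J2 ends, so J2 has no further overlaps.
J4 starts before J3 ends → J3 and J4 overlap.
J6 starts after J3 ends, so J3 has no further overlaps.
J6 starts after J4 ends, so J4 has no further overlaps.
J5 starts after J6 ends, so J6 has no further overlaps.
J7 starts before J5 ends → J5 and J7 overlap.
J8 starts after J5 ends.
J8 starts after J7 ends.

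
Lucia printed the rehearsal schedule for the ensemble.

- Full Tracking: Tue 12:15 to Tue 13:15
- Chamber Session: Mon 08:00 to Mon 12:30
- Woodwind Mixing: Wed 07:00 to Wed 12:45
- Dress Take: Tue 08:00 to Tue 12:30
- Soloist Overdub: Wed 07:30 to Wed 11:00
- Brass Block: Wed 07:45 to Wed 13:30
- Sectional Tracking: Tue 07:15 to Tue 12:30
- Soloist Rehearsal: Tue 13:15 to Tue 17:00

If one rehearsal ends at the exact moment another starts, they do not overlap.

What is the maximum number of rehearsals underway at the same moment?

Sort all start/end points and keep a running count:
Mon 08:00 start Chamber Session → 1
Mon 12:30 end Chamber Session → 0
Tue 07:15 start Sectional Tracking → 1
Tue 08:00 start Dress Take → 2
Tue 12:15 start Full Tracking → 3
Tue 12:30 end Dress Take → 2
Tue 12:30 end Sectional Tracking → 1
Tue 13:15 end Full Tracking → 0
Tue 13:15 start Soloist Rehearsal → 1
Tue 17:00 end Soloist Rehearsal → 0
Wed 07:00 start Woodwind Mixing → 1
Wed 07:30 start Soloist Overdub → 2
Wed 07:45 start Brass Block → 3
Wed 11:00 end Soloist Overdub → 2
Wed 12:45 end Woodwind Mixing → 1
Wed 13:30 end Brass Block → 0
Peak is 3, at Tue 12:15 (Dress Take, Full Tracking, Sectional Tracking).

3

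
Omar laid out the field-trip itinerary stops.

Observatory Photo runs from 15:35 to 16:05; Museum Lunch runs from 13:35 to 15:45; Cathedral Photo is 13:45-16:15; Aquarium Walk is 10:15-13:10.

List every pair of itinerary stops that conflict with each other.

Sorted by start: Aquarium Walk, Museum Lunch, Cathedral Photo, Observatory Photo.
Museum Lunch starts after Aquarium Walk ends — done with Aquarium Walk.
Cathedral Photo starts before Museum Lunch ends → Museum Lunch and Cathedral Photo overlap.
Observatory Photo starts before Museum Lunch ends → Museum Lunch and Observatory Photo overlap.
Observatory Photo starts before Cathedral Photo ends → Cathedral Photo and Observatory Photo overlap.

Cathedral Photo & Museum Lunch, Cathedral Photo & Observatory Photo, Museum Lunch & Observatory Photo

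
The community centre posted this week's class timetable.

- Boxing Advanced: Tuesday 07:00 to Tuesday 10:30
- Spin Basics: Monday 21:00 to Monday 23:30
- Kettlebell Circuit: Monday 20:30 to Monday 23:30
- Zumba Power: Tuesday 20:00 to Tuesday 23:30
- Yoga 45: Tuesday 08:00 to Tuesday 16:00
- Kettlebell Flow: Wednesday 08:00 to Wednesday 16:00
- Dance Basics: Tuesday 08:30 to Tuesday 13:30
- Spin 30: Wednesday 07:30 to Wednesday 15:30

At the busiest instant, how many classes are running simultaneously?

Walk through starts and ends in time order (an end at T is processed before a start at T):
Monday 20:30 start Kettlebell Circuit → 1
Monday 21:00 start Spin Basics → 2
Monday 23:30 end Kettlebell Circuit → 1
Monday 23:30 end Spin Basics → 0
Tuesday 07:00 start Boxing Advanced → 1
Tuesday 08:00 start Yoga 45 → 2
Tuesday 08:30 start Dance Basics → 3
Tuesday 10:30 end Boxing Advanced → 2
Tuesday 13:30 end Dance Basics → 1
Tuesday 16:00 end Yoga 45 → 0
Tuesday 20:00 start Zumba Power → 1
Tuesday 23:30 end Zumba Power → 0
Wednesday 07:30 start Spin 30 → 1
Wednesday 08:00 start Kettlebell Flow → 2
Wednesday 15:30 end Spin 30 → 1
Wednesday 16:00 end Kettlebell Flow → 0
Peak is 3, at Tuesday 08:30 (Boxing Advanced, Dance Basics, Yoga 45).

3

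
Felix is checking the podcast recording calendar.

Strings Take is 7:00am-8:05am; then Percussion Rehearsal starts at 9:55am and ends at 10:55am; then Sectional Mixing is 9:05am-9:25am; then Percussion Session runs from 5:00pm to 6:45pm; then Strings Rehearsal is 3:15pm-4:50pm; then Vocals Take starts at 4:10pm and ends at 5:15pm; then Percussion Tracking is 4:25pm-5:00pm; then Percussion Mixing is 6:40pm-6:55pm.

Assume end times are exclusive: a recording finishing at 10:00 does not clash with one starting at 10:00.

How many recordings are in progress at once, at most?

3

Walk through starts and ends in time order (an end at T is processed before a start at T):
7:00am start Strings Take → 1
8:05am end Strings Take → 0
9:05am start Sectional Mixing → 1
9:25am end Sectional Mixing → 0
9:55am start Percussion Rehearsal → 1
10:55am end Percussion Rehearsal → 0
3:15pm start Strings Rehearsal → 1
4:10pm start Vocals Take → 2
4:25pm start Percussion Tracking → 3
4:50pm end Strings Rehearsal → 2
5:00pm end Percussion Tracking → 1
5:00pm start Percussion Session → 2
5:15pm end Vocals Take → 1
6:40pm start Percussion Mixing → 2
6:45pm end Percussion Session → 1
6:55pm end Percussion Mixing → 0
Peak is 3, at 4:25pm (Percussion Tracking, Strings Rehearsal, Vocals Take).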